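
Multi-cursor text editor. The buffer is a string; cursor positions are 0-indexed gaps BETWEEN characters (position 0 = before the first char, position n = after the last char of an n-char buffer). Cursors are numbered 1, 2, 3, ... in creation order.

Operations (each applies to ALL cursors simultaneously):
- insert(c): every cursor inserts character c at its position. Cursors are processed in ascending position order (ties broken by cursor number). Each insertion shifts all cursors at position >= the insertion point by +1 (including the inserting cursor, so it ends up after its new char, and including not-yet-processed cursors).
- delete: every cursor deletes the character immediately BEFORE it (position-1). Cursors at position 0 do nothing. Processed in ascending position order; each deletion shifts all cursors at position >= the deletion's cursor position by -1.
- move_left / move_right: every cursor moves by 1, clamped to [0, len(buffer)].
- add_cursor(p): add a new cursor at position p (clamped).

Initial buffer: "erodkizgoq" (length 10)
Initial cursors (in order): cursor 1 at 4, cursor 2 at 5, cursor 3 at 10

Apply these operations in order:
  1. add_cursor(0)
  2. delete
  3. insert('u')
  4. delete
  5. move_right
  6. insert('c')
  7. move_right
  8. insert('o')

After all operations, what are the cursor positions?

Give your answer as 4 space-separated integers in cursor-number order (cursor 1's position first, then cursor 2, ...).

After op 1 (add_cursor(0)): buffer="erodkizgoq" (len 10), cursors c4@0 c1@4 c2@5 c3@10, authorship ..........
After op 2 (delete): buffer="eroizgo" (len 7), cursors c4@0 c1@3 c2@3 c3@7, authorship .......
After op 3 (insert('u')): buffer="uerouuizgou" (len 11), cursors c4@1 c1@6 c2@6 c3@11, authorship 4...12....3
After op 4 (delete): buffer="eroizgo" (len 7), cursors c4@0 c1@3 c2@3 c3@7, authorship .......
After op 5 (move_right): buffer="eroizgo" (len 7), cursors c4@1 c1@4 c2@4 c3@7, authorship .......
After op 6 (insert('c')): buffer="ecroicczgoc" (len 11), cursors c4@2 c1@7 c2@7 c3@11, authorship .4...12...3
After op 7 (move_right): buffer="ecroicczgoc" (len 11), cursors c4@3 c1@8 c2@8 c3@11, authorship .4...12...3
After op 8 (insert('o')): buffer="ecrooicczoogoco" (len 15), cursors c4@4 c1@11 c2@11 c3@15, authorship .4.4..12.12..33

Answer: 11 11 15 4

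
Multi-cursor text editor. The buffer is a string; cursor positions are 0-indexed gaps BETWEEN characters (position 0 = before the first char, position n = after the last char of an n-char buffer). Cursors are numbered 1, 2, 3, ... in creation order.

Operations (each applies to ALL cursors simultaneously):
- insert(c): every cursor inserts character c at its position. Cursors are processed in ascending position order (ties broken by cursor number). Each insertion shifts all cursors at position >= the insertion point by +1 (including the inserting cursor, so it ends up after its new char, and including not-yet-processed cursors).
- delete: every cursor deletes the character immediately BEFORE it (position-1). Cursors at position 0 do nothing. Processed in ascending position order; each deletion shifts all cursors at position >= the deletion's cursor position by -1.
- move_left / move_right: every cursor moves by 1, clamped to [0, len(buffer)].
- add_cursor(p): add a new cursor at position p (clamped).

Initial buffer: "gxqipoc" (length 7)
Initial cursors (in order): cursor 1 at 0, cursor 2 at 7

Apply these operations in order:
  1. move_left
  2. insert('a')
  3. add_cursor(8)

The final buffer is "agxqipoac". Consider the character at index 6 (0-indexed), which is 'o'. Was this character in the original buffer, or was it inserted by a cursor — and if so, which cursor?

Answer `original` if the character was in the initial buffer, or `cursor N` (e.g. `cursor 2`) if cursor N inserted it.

After op 1 (move_left): buffer="gxqipoc" (len 7), cursors c1@0 c2@6, authorship .......
After op 2 (insert('a')): buffer="agxqipoac" (len 9), cursors c1@1 c2@8, authorship 1......2.
After op 3 (add_cursor(8)): buffer="agxqipoac" (len 9), cursors c1@1 c2@8 c3@8, authorship 1......2.
Authorship (.=original, N=cursor N): 1 . . . . . . 2 .
Index 6: author = original

Answer: original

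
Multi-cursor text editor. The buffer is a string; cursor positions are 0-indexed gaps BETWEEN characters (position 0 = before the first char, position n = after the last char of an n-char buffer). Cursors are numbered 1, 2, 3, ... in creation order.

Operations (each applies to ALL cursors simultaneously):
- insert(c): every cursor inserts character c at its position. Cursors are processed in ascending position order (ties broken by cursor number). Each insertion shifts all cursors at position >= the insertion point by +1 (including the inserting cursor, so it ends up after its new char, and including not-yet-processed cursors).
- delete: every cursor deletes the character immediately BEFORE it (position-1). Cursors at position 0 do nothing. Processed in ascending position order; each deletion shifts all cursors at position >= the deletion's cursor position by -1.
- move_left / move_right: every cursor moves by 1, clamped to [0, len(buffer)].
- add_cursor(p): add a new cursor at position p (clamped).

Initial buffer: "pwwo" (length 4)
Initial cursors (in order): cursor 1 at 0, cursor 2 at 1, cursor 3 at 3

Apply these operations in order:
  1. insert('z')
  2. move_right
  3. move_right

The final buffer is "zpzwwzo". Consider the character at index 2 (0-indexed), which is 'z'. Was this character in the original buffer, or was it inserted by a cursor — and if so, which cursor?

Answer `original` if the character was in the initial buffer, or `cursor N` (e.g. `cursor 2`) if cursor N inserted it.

Answer: cursor 2

Derivation:
After op 1 (insert('z')): buffer="zpzwwzo" (len 7), cursors c1@1 c2@3 c3@6, authorship 1.2..3.
After op 2 (move_right): buffer="zpzwwzo" (len 7), cursors c1@2 c2@4 c3@7, authorship 1.2..3.
After op 3 (move_right): buffer="zpzwwzo" (len 7), cursors c1@3 c2@5 c3@7, authorship 1.2..3.
Authorship (.=original, N=cursor N): 1 . 2 . . 3 .
Index 2: author = 2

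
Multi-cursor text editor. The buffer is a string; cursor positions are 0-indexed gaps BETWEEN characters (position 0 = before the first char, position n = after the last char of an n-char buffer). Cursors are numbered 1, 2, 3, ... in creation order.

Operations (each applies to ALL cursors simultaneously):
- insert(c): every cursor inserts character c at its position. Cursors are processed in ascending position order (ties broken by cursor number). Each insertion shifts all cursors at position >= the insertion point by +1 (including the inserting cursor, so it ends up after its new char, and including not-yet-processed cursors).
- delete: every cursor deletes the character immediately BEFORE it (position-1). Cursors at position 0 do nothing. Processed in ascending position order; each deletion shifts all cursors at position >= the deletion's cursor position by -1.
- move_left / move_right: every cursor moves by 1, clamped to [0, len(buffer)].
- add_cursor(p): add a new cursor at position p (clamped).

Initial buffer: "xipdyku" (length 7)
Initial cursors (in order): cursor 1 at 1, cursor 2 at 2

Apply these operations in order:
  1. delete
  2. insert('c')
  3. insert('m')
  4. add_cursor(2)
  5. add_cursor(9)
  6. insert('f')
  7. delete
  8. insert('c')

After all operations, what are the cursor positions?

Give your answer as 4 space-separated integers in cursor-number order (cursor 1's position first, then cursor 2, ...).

After op 1 (delete): buffer="pdyku" (len 5), cursors c1@0 c2@0, authorship .....
After op 2 (insert('c')): buffer="ccpdyku" (len 7), cursors c1@2 c2@2, authorship 12.....
After op 3 (insert('m')): buffer="ccmmpdyku" (len 9), cursors c1@4 c2@4, authorship 1212.....
After op 4 (add_cursor(2)): buffer="ccmmpdyku" (len 9), cursors c3@2 c1@4 c2@4, authorship 1212.....
After op 5 (add_cursor(9)): buffer="ccmmpdyku" (len 9), cursors c3@2 c1@4 c2@4 c4@9, authorship 1212.....
After op 6 (insert('f')): buffer="ccfmmffpdykuf" (len 13), cursors c3@3 c1@7 c2@7 c4@13, authorship 1231212.....4
After op 7 (delete): buffer="ccmmpdyku" (len 9), cursors c3@2 c1@4 c2@4 c4@9, authorship 1212.....
After op 8 (insert('c')): buffer="cccmmccpdykuc" (len 13), cursors c3@3 c1@7 c2@7 c4@13, authorship 1231212.....4

Answer: 7 7 3 13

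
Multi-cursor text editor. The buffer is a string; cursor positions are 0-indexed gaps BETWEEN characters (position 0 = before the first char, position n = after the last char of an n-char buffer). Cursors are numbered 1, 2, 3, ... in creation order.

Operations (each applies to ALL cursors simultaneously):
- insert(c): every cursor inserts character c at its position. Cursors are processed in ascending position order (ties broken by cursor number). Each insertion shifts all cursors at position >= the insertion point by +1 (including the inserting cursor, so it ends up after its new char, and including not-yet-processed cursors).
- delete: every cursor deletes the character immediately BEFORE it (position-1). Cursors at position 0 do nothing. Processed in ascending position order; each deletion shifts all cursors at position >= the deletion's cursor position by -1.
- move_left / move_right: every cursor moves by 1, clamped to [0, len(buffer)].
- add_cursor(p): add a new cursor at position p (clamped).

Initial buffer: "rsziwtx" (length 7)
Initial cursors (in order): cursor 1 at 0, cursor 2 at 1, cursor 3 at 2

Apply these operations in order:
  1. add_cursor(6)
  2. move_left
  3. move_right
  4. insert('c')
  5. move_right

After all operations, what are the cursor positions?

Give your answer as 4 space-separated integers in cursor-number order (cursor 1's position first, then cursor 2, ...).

After op 1 (add_cursor(6)): buffer="rsziwtx" (len 7), cursors c1@0 c2@1 c3@2 c4@6, authorship .......
After op 2 (move_left): buffer="rsziwtx" (len 7), cursors c1@0 c2@0 c3@1 c4@5, authorship .......
After op 3 (move_right): buffer="rsziwtx" (len 7), cursors c1@1 c2@1 c3@2 c4@6, authorship .......
After op 4 (insert('c')): buffer="rccscziwtcx" (len 11), cursors c1@3 c2@3 c3@5 c4@10, authorship .12.3....4.
After op 5 (move_right): buffer="rccscziwtcx" (len 11), cursors c1@4 c2@4 c3@6 c4@11, authorship .12.3....4.

Answer: 4 4 6 11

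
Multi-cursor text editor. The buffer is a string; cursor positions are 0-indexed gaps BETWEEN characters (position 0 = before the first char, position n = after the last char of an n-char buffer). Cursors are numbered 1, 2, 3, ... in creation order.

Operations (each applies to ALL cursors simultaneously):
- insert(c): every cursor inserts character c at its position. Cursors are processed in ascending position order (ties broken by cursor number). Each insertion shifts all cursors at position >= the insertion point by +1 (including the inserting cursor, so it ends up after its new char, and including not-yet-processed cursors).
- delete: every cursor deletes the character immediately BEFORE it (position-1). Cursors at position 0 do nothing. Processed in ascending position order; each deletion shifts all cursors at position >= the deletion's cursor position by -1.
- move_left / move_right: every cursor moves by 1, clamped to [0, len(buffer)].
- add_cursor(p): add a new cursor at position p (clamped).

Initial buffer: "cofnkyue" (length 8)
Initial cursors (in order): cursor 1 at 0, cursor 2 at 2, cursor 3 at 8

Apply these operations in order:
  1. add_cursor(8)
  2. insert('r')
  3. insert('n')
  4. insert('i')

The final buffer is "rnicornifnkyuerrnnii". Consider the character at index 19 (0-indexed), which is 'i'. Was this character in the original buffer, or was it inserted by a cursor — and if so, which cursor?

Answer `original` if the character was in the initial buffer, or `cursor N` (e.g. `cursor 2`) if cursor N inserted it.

Answer: cursor 4

Derivation:
After op 1 (add_cursor(8)): buffer="cofnkyue" (len 8), cursors c1@0 c2@2 c3@8 c4@8, authorship ........
After op 2 (insert('r')): buffer="rcorfnkyuerr" (len 12), cursors c1@1 c2@4 c3@12 c4@12, authorship 1..2......34
After op 3 (insert('n')): buffer="rncornfnkyuerrnn" (len 16), cursors c1@2 c2@6 c3@16 c4@16, authorship 11..22......3434
After op 4 (insert('i')): buffer="rnicornifnkyuerrnnii" (len 20), cursors c1@3 c2@8 c3@20 c4@20, authorship 111..222......343434
Authorship (.=original, N=cursor N): 1 1 1 . . 2 2 2 . . . . . . 3 4 3 4 3 4
Index 19: author = 4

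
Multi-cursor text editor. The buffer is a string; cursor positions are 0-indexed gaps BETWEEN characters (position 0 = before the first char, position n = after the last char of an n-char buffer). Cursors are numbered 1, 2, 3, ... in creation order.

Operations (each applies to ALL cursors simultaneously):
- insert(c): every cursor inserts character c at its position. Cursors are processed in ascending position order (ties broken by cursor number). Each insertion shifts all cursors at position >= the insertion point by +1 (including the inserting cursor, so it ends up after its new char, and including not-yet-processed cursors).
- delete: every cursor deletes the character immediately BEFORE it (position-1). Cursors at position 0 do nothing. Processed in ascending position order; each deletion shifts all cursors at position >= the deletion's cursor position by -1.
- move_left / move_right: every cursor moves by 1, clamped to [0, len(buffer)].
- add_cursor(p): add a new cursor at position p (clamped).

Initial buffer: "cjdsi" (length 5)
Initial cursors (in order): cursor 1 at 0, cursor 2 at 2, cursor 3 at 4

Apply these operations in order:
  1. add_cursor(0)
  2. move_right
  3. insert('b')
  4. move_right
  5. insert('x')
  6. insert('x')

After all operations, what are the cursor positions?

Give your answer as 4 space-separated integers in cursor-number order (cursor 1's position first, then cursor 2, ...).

After op 1 (add_cursor(0)): buffer="cjdsi" (len 5), cursors c1@0 c4@0 c2@2 c3@4, authorship .....
After op 2 (move_right): buffer="cjdsi" (len 5), cursors c1@1 c4@1 c2@3 c3@5, authorship .....
After op 3 (insert('b')): buffer="cbbjdbsib" (len 9), cursors c1@3 c4@3 c2@6 c3@9, authorship .14..2..3
After op 4 (move_right): buffer="cbbjdbsib" (len 9), cursors c1@4 c4@4 c2@7 c3@9, authorship .14..2..3
After op 5 (insert('x')): buffer="cbbjxxdbsxibx" (len 13), cursors c1@6 c4@6 c2@10 c3@13, authorship .14.14.2.2.33
After op 6 (insert('x')): buffer="cbbjxxxxdbsxxibxx" (len 17), cursors c1@8 c4@8 c2@13 c3@17, authorship .14.1414.2.22.333

Answer: 8 13 17 8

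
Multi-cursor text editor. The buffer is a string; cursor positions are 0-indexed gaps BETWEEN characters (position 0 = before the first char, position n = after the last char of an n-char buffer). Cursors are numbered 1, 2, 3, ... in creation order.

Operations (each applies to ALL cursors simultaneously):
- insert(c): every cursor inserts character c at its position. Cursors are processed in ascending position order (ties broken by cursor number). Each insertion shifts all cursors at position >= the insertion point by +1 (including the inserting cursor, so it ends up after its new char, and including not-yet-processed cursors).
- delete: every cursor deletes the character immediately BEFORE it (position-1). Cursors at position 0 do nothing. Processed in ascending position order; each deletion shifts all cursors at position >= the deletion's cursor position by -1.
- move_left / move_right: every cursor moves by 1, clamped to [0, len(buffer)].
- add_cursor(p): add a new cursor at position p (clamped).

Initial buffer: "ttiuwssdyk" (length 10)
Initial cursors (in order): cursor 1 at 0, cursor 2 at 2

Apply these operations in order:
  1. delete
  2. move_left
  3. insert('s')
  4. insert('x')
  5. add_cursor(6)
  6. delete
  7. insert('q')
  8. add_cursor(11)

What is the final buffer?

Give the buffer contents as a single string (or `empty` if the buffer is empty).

After op 1 (delete): buffer="tiuwssdyk" (len 9), cursors c1@0 c2@1, authorship .........
After op 2 (move_left): buffer="tiuwssdyk" (len 9), cursors c1@0 c2@0, authorship .........
After op 3 (insert('s')): buffer="sstiuwssdyk" (len 11), cursors c1@2 c2@2, authorship 12.........
After op 4 (insert('x')): buffer="ssxxtiuwssdyk" (len 13), cursors c1@4 c2@4, authorship 1212.........
After op 5 (add_cursor(6)): buffer="ssxxtiuwssdyk" (len 13), cursors c1@4 c2@4 c3@6, authorship 1212.........
After op 6 (delete): buffer="sstuwssdyk" (len 10), cursors c1@2 c2@2 c3@3, authorship 12........
After op 7 (insert('q')): buffer="ssqqtquwssdyk" (len 13), cursors c1@4 c2@4 c3@6, authorship 1212.3.......
After op 8 (add_cursor(11)): buffer="ssqqtquwssdyk" (len 13), cursors c1@4 c2@4 c3@6 c4@11, authorship 1212.3.......

Answer: ssqqtquwssdyk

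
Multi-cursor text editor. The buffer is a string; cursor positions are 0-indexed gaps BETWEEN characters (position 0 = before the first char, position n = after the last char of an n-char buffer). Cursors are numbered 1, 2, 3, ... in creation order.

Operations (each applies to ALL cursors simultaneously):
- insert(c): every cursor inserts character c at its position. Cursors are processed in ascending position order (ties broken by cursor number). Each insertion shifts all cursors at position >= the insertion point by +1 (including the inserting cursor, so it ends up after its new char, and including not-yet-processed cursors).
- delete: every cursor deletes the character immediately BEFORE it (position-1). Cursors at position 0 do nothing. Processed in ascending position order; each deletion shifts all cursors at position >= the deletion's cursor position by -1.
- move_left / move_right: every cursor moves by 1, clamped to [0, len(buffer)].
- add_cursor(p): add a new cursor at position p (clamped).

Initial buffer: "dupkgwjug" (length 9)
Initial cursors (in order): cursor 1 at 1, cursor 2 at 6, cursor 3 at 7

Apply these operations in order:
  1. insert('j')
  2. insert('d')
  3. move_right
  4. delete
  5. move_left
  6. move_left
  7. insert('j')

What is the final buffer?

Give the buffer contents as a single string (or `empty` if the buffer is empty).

Answer: djjdpkgwjjdjjdg

Derivation:
After op 1 (insert('j')): buffer="djupkgwjjjug" (len 12), cursors c1@2 c2@8 c3@10, authorship .1.....2.3..
After op 2 (insert('d')): buffer="djdupkgwjdjjdug" (len 15), cursors c1@3 c2@10 c3@13, authorship .11.....22.33..
After op 3 (move_right): buffer="djdupkgwjdjjdug" (len 15), cursors c1@4 c2@11 c3@14, authorship .11.....22.33..
After op 4 (delete): buffer="djdpkgwjdjdg" (len 12), cursors c1@3 c2@9 c3@11, authorship .11....2233.
After op 5 (move_left): buffer="djdpkgwjdjdg" (len 12), cursors c1@2 c2@8 c3@10, authorship .11....2233.
After op 6 (move_left): buffer="djdpkgwjdjdg" (len 12), cursors c1@1 c2@7 c3@9, authorship .11....2233.
After op 7 (insert('j')): buffer="djjdpkgwjjdjjdg" (len 15), cursors c1@2 c2@9 c3@12, authorship .111....222333.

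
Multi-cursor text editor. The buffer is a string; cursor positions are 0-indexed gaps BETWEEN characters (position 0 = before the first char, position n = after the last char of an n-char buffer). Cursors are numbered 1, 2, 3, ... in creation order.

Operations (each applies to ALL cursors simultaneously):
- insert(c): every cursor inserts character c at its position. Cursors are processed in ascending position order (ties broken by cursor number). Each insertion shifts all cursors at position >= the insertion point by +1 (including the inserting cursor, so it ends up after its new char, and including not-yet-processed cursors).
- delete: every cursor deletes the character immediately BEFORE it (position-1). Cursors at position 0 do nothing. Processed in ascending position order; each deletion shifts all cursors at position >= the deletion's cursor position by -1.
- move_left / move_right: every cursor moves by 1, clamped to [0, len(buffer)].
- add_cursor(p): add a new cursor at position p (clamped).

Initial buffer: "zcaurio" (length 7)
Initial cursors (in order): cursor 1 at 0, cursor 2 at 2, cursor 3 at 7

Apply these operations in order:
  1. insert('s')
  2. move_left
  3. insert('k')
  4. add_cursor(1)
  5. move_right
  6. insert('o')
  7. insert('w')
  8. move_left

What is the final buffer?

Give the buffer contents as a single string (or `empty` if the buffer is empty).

After op 1 (insert('s')): buffer="szcsaurios" (len 10), cursors c1@1 c2@4 c3@10, authorship 1..2.....3
After op 2 (move_left): buffer="szcsaurios" (len 10), cursors c1@0 c2@3 c3@9, authorship 1..2.....3
After op 3 (insert('k')): buffer="kszcksaurioks" (len 13), cursors c1@1 c2@5 c3@12, authorship 11..22.....33
After op 4 (add_cursor(1)): buffer="kszcksaurioks" (len 13), cursors c1@1 c4@1 c2@5 c3@12, authorship 11..22.....33
After op 5 (move_right): buffer="kszcksaurioks" (len 13), cursors c1@2 c4@2 c2@6 c3@13, authorship 11..22.....33
After op 6 (insert('o')): buffer="ksoozcksoauriokso" (len 17), cursors c1@4 c4@4 c2@9 c3@17, authorship 1114..222.....333
After op 7 (insert('w')): buffer="ksoowwzcksowaurioksow" (len 21), cursors c1@6 c4@6 c2@12 c3@21, authorship 111414..2222.....3333
After op 8 (move_left): buffer="ksoowwzcksowaurioksow" (len 21), cursors c1@5 c4@5 c2@11 c3@20, authorship 111414..2222.....3333

Answer: ksoowwzcksowaurioksow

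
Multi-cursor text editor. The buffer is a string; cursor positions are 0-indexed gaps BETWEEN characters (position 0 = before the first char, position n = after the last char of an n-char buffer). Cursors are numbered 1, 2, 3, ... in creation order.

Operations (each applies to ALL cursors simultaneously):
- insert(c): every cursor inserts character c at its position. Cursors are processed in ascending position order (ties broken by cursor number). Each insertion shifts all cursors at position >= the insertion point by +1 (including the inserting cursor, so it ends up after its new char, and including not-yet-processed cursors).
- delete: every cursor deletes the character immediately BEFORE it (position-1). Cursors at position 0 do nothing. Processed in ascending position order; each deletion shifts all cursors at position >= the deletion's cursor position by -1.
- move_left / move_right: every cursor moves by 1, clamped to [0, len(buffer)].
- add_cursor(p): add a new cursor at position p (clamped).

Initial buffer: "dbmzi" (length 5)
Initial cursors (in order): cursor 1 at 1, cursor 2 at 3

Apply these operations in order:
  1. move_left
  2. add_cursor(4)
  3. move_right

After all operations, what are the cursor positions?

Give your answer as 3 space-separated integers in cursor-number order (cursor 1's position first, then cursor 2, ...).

Answer: 1 3 5

Derivation:
After op 1 (move_left): buffer="dbmzi" (len 5), cursors c1@0 c2@2, authorship .....
After op 2 (add_cursor(4)): buffer="dbmzi" (len 5), cursors c1@0 c2@2 c3@4, authorship .....
After op 3 (move_right): buffer="dbmzi" (len 5), cursors c1@1 c2@3 c3@5, authorship .....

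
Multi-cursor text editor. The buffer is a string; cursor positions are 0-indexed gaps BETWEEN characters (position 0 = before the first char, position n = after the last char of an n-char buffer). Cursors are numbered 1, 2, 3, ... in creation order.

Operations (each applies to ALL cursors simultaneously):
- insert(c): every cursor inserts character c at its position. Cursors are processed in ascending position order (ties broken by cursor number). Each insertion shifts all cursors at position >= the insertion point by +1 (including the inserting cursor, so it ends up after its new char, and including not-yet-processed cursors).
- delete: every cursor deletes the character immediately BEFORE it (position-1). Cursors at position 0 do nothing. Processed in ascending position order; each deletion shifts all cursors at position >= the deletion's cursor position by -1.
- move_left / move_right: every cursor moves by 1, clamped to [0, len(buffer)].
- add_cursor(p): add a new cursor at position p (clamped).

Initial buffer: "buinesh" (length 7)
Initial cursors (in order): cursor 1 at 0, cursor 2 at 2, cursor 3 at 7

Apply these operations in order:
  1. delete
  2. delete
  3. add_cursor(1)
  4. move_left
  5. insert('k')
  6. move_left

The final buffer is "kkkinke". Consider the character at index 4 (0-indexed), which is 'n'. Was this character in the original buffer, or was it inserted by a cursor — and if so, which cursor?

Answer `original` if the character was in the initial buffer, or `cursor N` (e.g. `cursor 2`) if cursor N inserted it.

After op 1 (delete): buffer="bines" (len 5), cursors c1@0 c2@1 c3@5, authorship .....
After op 2 (delete): buffer="ine" (len 3), cursors c1@0 c2@0 c3@3, authorship ...
After op 3 (add_cursor(1)): buffer="ine" (len 3), cursors c1@0 c2@0 c4@1 c3@3, authorship ...
After op 4 (move_left): buffer="ine" (len 3), cursors c1@0 c2@0 c4@0 c3@2, authorship ...
After op 5 (insert('k')): buffer="kkkinke" (len 7), cursors c1@3 c2@3 c4@3 c3@6, authorship 124..3.
After op 6 (move_left): buffer="kkkinke" (len 7), cursors c1@2 c2@2 c4@2 c3@5, authorship 124..3.
Authorship (.=original, N=cursor N): 1 2 4 . . 3 .
Index 4: author = original

Answer: original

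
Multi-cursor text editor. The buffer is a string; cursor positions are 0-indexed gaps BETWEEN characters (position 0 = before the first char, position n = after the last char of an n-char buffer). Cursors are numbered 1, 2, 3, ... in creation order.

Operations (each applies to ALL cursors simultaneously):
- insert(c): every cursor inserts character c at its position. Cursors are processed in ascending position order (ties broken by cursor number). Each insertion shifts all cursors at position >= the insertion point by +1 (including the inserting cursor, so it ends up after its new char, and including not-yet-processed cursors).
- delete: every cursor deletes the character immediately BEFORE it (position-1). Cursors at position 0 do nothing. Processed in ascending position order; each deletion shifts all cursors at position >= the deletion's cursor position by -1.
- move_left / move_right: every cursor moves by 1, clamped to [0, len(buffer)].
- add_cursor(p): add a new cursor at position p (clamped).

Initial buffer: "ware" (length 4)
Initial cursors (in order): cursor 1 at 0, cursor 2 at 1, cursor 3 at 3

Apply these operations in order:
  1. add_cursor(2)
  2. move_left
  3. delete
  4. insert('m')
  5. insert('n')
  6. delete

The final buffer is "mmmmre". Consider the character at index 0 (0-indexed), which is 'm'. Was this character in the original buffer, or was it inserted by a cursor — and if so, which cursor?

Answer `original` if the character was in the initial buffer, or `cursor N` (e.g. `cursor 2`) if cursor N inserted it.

After op 1 (add_cursor(2)): buffer="ware" (len 4), cursors c1@0 c2@1 c4@2 c3@3, authorship ....
After op 2 (move_left): buffer="ware" (len 4), cursors c1@0 c2@0 c4@1 c3@2, authorship ....
After op 3 (delete): buffer="re" (len 2), cursors c1@0 c2@0 c3@0 c4@0, authorship ..
After op 4 (insert('m')): buffer="mmmmre" (len 6), cursors c1@4 c2@4 c3@4 c4@4, authorship 1234..
After op 5 (insert('n')): buffer="mmmmnnnnre" (len 10), cursors c1@8 c2@8 c3@8 c4@8, authorship 12341234..
After op 6 (delete): buffer="mmmmre" (len 6), cursors c1@4 c2@4 c3@4 c4@4, authorship 1234..
Authorship (.=original, N=cursor N): 1 2 3 4 . .
Index 0: author = 1

Answer: cursor 1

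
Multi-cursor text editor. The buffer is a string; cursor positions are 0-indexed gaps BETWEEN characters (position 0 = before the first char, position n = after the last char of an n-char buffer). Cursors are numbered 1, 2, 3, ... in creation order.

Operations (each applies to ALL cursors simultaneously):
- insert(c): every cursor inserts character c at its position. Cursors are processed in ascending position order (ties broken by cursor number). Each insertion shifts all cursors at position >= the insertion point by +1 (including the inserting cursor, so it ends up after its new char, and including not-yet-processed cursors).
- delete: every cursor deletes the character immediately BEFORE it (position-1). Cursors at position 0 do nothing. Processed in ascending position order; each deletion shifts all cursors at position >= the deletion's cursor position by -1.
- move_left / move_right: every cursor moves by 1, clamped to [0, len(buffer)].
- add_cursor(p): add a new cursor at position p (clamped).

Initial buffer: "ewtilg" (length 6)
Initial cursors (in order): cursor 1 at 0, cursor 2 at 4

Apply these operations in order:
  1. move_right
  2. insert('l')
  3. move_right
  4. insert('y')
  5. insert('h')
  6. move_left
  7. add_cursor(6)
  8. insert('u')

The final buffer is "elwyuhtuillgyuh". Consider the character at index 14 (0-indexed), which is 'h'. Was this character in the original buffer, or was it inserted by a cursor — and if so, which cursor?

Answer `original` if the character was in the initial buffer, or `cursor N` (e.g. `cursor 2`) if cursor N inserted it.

After op 1 (move_right): buffer="ewtilg" (len 6), cursors c1@1 c2@5, authorship ......
After op 2 (insert('l')): buffer="elwtillg" (len 8), cursors c1@2 c2@7, authorship .1....2.
After op 3 (move_right): buffer="elwtillg" (len 8), cursors c1@3 c2@8, authorship .1....2.
After op 4 (insert('y')): buffer="elwytillgy" (len 10), cursors c1@4 c2@10, authorship .1.1...2.2
After op 5 (insert('h')): buffer="elwyhtillgyh" (len 12), cursors c1@5 c2@12, authorship .1.11...2.22
After op 6 (move_left): buffer="elwyhtillgyh" (len 12), cursors c1@4 c2@11, authorship .1.11...2.22
After op 7 (add_cursor(6)): buffer="elwyhtillgyh" (len 12), cursors c1@4 c3@6 c2@11, authorship .1.11...2.22
After op 8 (insert('u')): buffer="elwyuhtuillgyuh" (len 15), cursors c1@5 c3@8 c2@14, authorship .1.111.3..2.222
Authorship (.=original, N=cursor N): . 1 . 1 1 1 . 3 . . 2 . 2 2 2
Index 14: author = 2

Answer: cursor 2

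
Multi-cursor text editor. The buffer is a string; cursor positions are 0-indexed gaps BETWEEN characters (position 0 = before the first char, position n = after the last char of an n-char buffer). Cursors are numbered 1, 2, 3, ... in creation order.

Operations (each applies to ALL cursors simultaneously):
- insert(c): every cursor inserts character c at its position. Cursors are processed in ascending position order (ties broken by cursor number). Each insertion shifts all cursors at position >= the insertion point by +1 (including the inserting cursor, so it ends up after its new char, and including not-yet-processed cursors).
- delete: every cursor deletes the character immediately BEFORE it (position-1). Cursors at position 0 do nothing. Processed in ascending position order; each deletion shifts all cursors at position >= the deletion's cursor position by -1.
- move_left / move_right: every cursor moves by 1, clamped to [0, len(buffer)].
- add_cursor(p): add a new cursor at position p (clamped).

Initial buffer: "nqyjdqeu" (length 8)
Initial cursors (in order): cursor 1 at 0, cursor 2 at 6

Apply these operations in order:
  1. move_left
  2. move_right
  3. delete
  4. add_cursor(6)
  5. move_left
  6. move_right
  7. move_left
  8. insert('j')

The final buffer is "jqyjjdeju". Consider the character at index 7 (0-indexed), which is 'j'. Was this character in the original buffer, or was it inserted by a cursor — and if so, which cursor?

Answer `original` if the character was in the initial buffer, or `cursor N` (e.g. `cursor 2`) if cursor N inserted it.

After op 1 (move_left): buffer="nqyjdqeu" (len 8), cursors c1@0 c2@5, authorship ........
After op 2 (move_right): buffer="nqyjdqeu" (len 8), cursors c1@1 c2@6, authorship ........
After op 3 (delete): buffer="qyjdeu" (len 6), cursors c1@0 c2@4, authorship ......
After op 4 (add_cursor(6)): buffer="qyjdeu" (len 6), cursors c1@0 c2@4 c3@6, authorship ......
After op 5 (move_left): buffer="qyjdeu" (len 6), cursors c1@0 c2@3 c3@5, authorship ......
After op 6 (move_right): buffer="qyjdeu" (len 6), cursors c1@1 c2@4 c3@6, authorship ......
After op 7 (move_left): buffer="qyjdeu" (len 6), cursors c1@0 c2@3 c3@5, authorship ......
After op 8 (insert('j')): buffer="jqyjjdeju" (len 9), cursors c1@1 c2@5 c3@8, authorship 1...2..3.
Authorship (.=original, N=cursor N): 1 . . . 2 . . 3 .
Index 7: author = 3

Answer: cursor 3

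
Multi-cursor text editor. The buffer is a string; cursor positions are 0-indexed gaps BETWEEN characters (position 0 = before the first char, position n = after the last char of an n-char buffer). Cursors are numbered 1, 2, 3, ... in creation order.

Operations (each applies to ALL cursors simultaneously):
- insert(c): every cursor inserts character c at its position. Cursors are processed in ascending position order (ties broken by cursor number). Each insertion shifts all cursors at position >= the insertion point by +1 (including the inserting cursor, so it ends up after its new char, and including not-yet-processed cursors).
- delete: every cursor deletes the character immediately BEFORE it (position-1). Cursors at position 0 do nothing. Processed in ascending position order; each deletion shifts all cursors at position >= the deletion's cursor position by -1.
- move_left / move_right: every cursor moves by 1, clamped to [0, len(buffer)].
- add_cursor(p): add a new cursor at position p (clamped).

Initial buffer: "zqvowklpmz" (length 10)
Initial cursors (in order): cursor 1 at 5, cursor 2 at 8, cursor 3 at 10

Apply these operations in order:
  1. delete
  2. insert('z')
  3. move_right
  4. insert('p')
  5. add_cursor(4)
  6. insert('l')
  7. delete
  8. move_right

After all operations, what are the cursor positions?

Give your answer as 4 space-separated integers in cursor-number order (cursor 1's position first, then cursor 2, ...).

After op 1 (delete): buffer="zqvoklm" (len 7), cursors c1@4 c2@6 c3@7, authorship .......
After op 2 (insert('z')): buffer="zqvozklzmz" (len 10), cursors c1@5 c2@8 c3@10, authorship ....1..2.3
After op 3 (move_right): buffer="zqvozklzmz" (len 10), cursors c1@6 c2@9 c3@10, authorship ....1..2.3
After op 4 (insert('p')): buffer="zqvozkplzmpzp" (len 13), cursors c1@7 c2@11 c3@13, authorship ....1.1.2.233
After op 5 (add_cursor(4)): buffer="zqvozkplzmpzp" (len 13), cursors c4@4 c1@7 c2@11 c3@13, authorship ....1.1.2.233
After op 6 (insert('l')): buffer="zqvolzkpllzmplzpl" (len 17), cursors c4@5 c1@9 c2@14 c3@17, authorship ....41.11.2.22333
After op 7 (delete): buffer="zqvozkplzmpzp" (len 13), cursors c4@4 c1@7 c2@11 c3@13, authorship ....1.1.2.233
After op 8 (move_right): buffer="zqvozkplzmpzp" (len 13), cursors c4@5 c1@8 c2@12 c3@13, authorship ....1.1.2.233

Answer: 8 12 13 5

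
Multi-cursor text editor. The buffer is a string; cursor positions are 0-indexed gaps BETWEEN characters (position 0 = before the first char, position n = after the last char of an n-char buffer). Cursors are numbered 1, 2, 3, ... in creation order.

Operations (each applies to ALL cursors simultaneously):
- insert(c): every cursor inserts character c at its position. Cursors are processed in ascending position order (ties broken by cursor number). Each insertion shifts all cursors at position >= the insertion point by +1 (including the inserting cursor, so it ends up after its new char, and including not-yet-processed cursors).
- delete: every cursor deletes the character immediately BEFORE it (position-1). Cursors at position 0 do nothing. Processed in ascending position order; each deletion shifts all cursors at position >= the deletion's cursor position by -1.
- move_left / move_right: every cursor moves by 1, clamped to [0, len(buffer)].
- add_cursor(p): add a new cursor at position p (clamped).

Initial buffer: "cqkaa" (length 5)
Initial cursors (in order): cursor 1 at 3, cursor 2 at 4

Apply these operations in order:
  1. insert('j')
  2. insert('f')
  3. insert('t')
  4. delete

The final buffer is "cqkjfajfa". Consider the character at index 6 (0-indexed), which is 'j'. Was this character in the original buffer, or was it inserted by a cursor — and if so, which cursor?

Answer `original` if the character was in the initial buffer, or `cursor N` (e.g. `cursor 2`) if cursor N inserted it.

Answer: cursor 2

Derivation:
After op 1 (insert('j')): buffer="cqkjaja" (len 7), cursors c1@4 c2@6, authorship ...1.2.
After op 2 (insert('f')): buffer="cqkjfajfa" (len 9), cursors c1@5 c2@8, authorship ...11.22.
After op 3 (insert('t')): buffer="cqkjftajfta" (len 11), cursors c1@6 c2@10, authorship ...111.222.
After op 4 (delete): buffer="cqkjfajfa" (len 9), cursors c1@5 c2@8, authorship ...11.22.
Authorship (.=original, N=cursor N): . . . 1 1 . 2 2 .
Index 6: author = 2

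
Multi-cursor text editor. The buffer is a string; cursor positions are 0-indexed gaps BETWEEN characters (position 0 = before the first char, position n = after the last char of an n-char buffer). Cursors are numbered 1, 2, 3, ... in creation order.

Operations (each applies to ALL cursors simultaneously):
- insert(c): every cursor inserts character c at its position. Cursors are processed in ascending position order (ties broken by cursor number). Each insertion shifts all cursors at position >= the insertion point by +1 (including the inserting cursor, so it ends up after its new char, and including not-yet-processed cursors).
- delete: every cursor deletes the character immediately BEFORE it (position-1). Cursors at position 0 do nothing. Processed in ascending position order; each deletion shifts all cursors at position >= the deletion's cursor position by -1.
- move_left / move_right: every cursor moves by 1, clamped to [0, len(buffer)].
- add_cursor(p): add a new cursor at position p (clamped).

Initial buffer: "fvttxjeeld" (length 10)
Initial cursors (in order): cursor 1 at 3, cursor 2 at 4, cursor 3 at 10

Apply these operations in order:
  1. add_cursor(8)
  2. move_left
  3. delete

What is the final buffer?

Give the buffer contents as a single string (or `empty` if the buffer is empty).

After op 1 (add_cursor(8)): buffer="fvttxjeeld" (len 10), cursors c1@3 c2@4 c4@8 c3@10, authorship ..........
After op 2 (move_left): buffer="fvttxjeeld" (len 10), cursors c1@2 c2@3 c4@7 c3@9, authorship ..........
After op 3 (delete): buffer="ftxjed" (len 6), cursors c1@1 c2@1 c4@4 c3@5, authorship ......

Answer: ftxjed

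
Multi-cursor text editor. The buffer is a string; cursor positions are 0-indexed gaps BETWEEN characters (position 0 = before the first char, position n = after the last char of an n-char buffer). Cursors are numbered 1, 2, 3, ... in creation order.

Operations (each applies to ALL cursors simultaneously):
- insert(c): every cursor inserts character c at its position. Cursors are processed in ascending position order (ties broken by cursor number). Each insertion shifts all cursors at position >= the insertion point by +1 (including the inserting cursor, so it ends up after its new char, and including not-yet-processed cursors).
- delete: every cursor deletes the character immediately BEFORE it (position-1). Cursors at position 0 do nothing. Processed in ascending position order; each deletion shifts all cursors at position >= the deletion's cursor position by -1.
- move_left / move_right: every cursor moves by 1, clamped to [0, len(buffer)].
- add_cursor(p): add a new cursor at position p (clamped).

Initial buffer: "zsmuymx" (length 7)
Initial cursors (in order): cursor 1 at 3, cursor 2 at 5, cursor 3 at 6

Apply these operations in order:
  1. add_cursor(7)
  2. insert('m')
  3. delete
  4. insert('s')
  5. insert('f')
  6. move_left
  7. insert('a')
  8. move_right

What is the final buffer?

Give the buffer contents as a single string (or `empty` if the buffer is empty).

After op 1 (add_cursor(7)): buffer="zsmuymx" (len 7), cursors c1@3 c2@5 c3@6 c4@7, authorship .......
After op 2 (insert('m')): buffer="zsmmuymmmxm" (len 11), cursors c1@4 c2@7 c3@9 c4@11, authorship ...1..2.3.4
After op 3 (delete): buffer="zsmuymx" (len 7), cursors c1@3 c2@5 c3@6 c4@7, authorship .......
After op 4 (insert('s')): buffer="zsmsuysmsxs" (len 11), cursors c1@4 c2@7 c3@9 c4@11, authorship ...1..2.3.4
After op 5 (insert('f')): buffer="zsmsfuysfmsfxsf" (len 15), cursors c1@5 c2@9 c3@12 c4@15, authorship ...11..22.33.44
After op 6 (move_left): buffer="zsmsfuysfmsfxsf" (len 15), cursors c1@4 c2@8 c3@11 c4@14, authorship ...11..22.33.44
After op 7 (insert('a')): buffer="zsmsafuysafmsafxsaf" (len 19), cursors c1@5 c2@10 c3@14 c4@18, authorship ...111..222.333.444
After op 8 (move_right): buffer="zsmsafuysafmsafxsaf" (len 19), cursors c1@6 c2@11 c3@15 c4@19, authorship ...111..222.333.444

Answer: zsmsafuysafmsafxsaf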